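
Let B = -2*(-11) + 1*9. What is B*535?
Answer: 16585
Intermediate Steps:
B = 31 (B = 22 + 9 = 31)
B*535 = 31*535 = 16585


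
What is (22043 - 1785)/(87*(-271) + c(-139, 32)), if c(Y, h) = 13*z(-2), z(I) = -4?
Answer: -20258/23629 ≈ -0.85734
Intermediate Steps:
c(Y, h) = -52 (c(Y, h) = 13*(-4) = -52)
(22043 - 1785)/(87*(-271) + c(-139, 32)) = (22043 - 1785)/(87*(-271) - 52) = 20258/(-23577 - 52) = 20258/(-23629) = 20258*(-1/23629) = -20258/23629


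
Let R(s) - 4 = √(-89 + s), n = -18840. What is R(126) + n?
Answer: -18836 + √37 ≈ -18830.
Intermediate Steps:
R(s) = 4 + √(-89 + s)
R(126) + n = (4 + √(-89 + 126)) - 18840 = (4 + √37) - 18840 = -18836 + √37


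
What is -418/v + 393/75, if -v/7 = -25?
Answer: 499/175 ≈ 2.8514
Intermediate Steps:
v = 175 (v = -7*(-25) = 175)
-418/v + 393/75 = -418/175 + 393/75 = -418*1/175 + 393*(1/75) = -418/175 + 131/25 = 499/175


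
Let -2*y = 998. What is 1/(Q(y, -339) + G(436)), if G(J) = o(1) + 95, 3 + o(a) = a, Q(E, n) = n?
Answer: -1/246 ≈ -0.0040650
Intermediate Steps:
y = -499 (y = -1/2*998 = -499)
o(a) = -3 + a
G(J) = 93 (G(J) = (-3 + 1) + 95 = -2 + 95 = 93)
1/(Q(y, -339) + G(436)) = 1/(-339 + 93) = 1/(-246) = -1/246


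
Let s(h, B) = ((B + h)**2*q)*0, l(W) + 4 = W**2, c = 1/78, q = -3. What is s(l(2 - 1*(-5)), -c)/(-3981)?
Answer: 0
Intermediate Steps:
c = 1/78 ≈ 0.012821
l(W) = -4 + W**2
s(h, B) = 0 (s(h, B) = ((B + h)**2*(-3))*0 = -3*(B + h)**2*0 = 0)
s(l(2 - 1*(-5)), -c)/(-3981) = 0/(-3981) = 0*(-1/3981) = 0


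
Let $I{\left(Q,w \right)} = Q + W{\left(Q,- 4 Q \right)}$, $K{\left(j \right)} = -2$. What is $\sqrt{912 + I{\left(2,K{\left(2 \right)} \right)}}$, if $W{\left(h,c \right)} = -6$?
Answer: $2 \sqrt{227} \approx 30.133$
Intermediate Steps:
$I{\left(Q,w \right)} = -6 + Q$ ($I{\left(Q,w \right)} = Q - 6 = -6 + Q$)
$\sqrt{912 + I{\left(2,K{\left(2 \right)} \right)}} = \sqrt{912 + \left(-6 + 2\right)} = \sqrt{912 - 4} = \sqrt{908} = 2 \sqrt{227}$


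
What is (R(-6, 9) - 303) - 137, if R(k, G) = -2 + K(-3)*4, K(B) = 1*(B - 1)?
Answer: -458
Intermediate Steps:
K(B) = -1 + B (K(B) = 1*(-1 + B) = -1 + B)
R(k, G) = -18 (R(k, G) = -2 + (-1 - 3)*4 = -2 - 4*4 = -2 - 16 = -18)
(R(-6, 9) - 303) - 137 = (-18 - 303) - 137 = -321 - 137 = -458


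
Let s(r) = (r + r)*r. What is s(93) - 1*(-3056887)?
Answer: 3074185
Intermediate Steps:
s(r) = 2*r² (s(r) = (2*r)*r = 2*r²)
s(93) - 1*(-3056887) = 2*93² - 1*(-3056887) = 2*8649 + 3056887 = 17298 + 3056887 = 3074185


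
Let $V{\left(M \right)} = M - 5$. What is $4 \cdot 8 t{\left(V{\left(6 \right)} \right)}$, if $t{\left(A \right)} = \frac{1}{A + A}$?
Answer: $16$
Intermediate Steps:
$V{\left(M \right)} = -5 + M$
$t{\left(A \right)} = \frac{1}{2 A}$
$4 \cdot 8 t{\left(V{\left(6 \right)} \right)} = 4 \cdot 8 \frac{1}{2 \left(-5 + 6\right)} = 32 \frac{1}{2 \cdot 1} = 32 \cdot \frac{1}{2} \cdot 1 = 32 \cdot \frac{1}{2} = 16$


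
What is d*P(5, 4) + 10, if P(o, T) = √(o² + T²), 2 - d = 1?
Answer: 10 + √41 ≈ 16.403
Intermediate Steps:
d = 1 (d = 2 - 1*1 = 2 - 1 = 1)
P(o, T) = √(T² + o²)
d*P(5, 4) + 10 = 1*√(4² + 5²) + 10 = 1*√(16 + 25) + 10 = 1*√41 + 10 = √41 + 10 = 10 + √41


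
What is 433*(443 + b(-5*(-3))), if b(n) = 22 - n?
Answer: 194850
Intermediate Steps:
433*(443 + b(-5*(-3))) = 433*(443 + (22 - (-5)*(-3))) = 433*(443 + (22 - 1*15)) = 433*(443 + (22 - 15)) = 433*(443 + 7) = 433*450 = 194850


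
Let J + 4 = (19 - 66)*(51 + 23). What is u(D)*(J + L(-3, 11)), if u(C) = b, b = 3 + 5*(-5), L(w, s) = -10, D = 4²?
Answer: 76824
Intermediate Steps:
D = 16
b = -22 (b = 3 - 25 = -22)
J = -3482 (J = -4 + (19 - 66)*(51 + 23) = -4 - 47*74 = -4 - 3478 = -3482)
u(C) = -22
u(D)*(J + L(-3, 11)) = -22*(-3482 - 10) = -22*(-3492) = 76824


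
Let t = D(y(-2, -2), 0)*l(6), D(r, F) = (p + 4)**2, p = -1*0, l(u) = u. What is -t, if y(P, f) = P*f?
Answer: -96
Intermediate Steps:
p = 0
D(r, F) = 16 (D(r, F) = (0 + 4)**2 = 4**2 = 16)
t = 96 (t = 16*6 = 96)
-t = -1*96 = -96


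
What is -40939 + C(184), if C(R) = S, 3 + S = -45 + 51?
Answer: -40936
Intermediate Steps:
S = 3 (S = -3 + (-45 + 51) = -3 + 6 = 3)
C(R) = 3
-40939 + C(184) = -40939 + 3 = -40936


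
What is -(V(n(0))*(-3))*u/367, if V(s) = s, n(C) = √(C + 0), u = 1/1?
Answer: 0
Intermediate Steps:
u = 1
n(C) = √C
-(V(n(0))*(-3))*u/367 = -(√0*(-3))*1/367 = -(0*(-3))*1/367 = -0*1/367 = -0/367 = -1*0 = 0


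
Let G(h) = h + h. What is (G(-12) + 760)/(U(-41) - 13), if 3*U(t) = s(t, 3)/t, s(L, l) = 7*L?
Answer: -69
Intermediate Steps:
G(h) = 2*h
U(t) = 7/3 (U(t) = ((7*t)/t)/3 = (1/3)*7 = 7/3)
(G(-12) + 760)/(U(-41) - 13) = (2*(-12) + 760)/(7/3 - 13) = (-24 + 760)/(-32/3) = 736*(-3/32) = -69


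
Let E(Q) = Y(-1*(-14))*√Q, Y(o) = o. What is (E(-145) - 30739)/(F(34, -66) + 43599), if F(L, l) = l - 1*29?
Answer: -30739/43504 + 7*I*√145/21752 ≈ -0.70658 + 0.0038751*I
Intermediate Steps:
E(Q) = 14*√Q (E(Q) = (-1*(-14))*√Q = 14*√Q)
F(L, l) = -29 + l (F(L, l) = l - 29 = -29 + l)
(E(-145) - 30739)/(F(34, -66) + 43599) = (14*√(-145) - 30739)/((-29 - 66) + 43599) = (14*(I*√145) - 30739)/(-95 + 43599) = (14*I*√145 - 30739)/43504 = (-30739 + 14*I*√145)*(1/43504) = -30739/43504 + 7*I*√145/21752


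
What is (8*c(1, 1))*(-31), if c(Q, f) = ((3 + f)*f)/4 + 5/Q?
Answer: -1488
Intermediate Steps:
c(Q, f) = 5/Q + f*(3 + f)/4 (c(Q, f) = (f*(3 + f))*(¼) + 5/Q = f*(3 + f)/4 + 5/Q = 5/Q + f*(3 + f)/4)
(8*c(1, 1))*(-31) = (8*((¼)*(20 + 1*1*(3 + 1))/1))*(-31) = (8*((¼)*1*(20 + 1*1*4)))*(-31) = (8*((¼)*1*(20 + 4)))*(-31) = (8*((¼)*1*24))*(-31) = (8*6)*(-31) = 48*(-31) = -1488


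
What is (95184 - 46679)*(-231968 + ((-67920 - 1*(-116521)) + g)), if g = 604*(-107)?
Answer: -12028997475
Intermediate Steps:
g = -64628
(95184 - 46679)*(-231968 + ((-67920 - 1*(-116521)) + g)) = (95184 - 46679)*(-231968 + ((-67920 - 1*(-116521)) - 64628)) = 48505*(-231968 + ((-67920 + 116521) - 64628)) = 48505*(-231968 + (48601 - 64628)) = 48505*(-231968 - 16027) = 48505*(-247995) = -12028997475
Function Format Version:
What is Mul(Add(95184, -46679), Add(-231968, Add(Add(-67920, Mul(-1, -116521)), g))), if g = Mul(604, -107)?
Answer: -12028997475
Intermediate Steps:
g = -64628
Mul(Add(95184, -46679), Add(-231968, Add(Add(-67920, Mul(-1, -116521)), g))) = Mul(Add(95184, -46679), Add(-231968, Add(Add(-67920, Mul(-1, -116521)), -64628))) = Mul(48505, Add(-231968, Add(Add(-67920, 116521), -64628))) = Mul(48505, Add(-231968, Add(48601, -64628))) = Mul(48505, Add(-231968, -16027)) = Mul(48505, -247995) = -12028997475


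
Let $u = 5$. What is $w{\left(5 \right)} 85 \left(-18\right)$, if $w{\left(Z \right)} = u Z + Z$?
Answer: $-45900$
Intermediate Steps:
$w{\left(Z \right)} = 6 Z$ ($w{\left(Z \right)} = 5 Z + Z = 6 Z$)
$w{\left(5 \right)} 85 \left(-18\right) = 6 \cdot 5 \cdot 85 \left(-18\right) = 30 \cdot 85 \left(-18\right) = 2550 \left(-18\right) = -45900$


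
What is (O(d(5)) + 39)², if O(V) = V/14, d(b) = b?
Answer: 303601/196 ≈ 1549.0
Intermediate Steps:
O(V) = V/14 (O(V) = V*(1/14) = V/14)
(O(d(5)) + 39)² = ((1/14)*5 + 39)² = (5/14 + 39)² = (551/14)² = 303601/196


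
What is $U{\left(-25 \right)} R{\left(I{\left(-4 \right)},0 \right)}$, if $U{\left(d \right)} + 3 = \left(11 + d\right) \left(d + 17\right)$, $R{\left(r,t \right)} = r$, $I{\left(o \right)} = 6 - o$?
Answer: $1090$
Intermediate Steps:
$U{\left(d \right)} = -3 + \left(11 + d\right) \left(17 + d\right)$ ($U{\left(d \right)} = -3 + \left(11 + d\right) \left(d + 17\right) = -3 + \left(11 + d\right) \left(17 + d\right)$)
$U{\left(-25 \right)} R{\left(I{\left(-4 \right)},0 \right)} = \left(184 + \left(-25\right)^{2} + 28 \left(-25\right)\right) \left(6 - -4\right) = \left(184 + 625 - 700\right) \left(6 + 4\right) = 109 \cdot 10 = 1090$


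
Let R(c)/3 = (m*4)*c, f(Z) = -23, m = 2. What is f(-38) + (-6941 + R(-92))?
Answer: -9172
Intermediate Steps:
R(c) = 24*c (R(c) = 3*((2*4)*c) = 3*(8*c) = 24*c)
f(-38) + (-6941 + R(-92)) = -23 + (-6941 + 24*(-92)) = -23 + (-6941 - 2208) = -23 - 9149 = -9172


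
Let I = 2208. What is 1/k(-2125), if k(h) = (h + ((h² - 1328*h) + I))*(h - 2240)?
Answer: -1/32029095420 ≈ -3.1222e-11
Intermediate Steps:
k(h) = (-2240 + h)*(2208 + h² - 1327*h) (k(h) = (h + ((h² - 1328*h) + 2208))*(h - 2240) = (h + (2208 + h² - 1328*h))*(-2240 + h) = (2208 + h² - 1327*h)*(-2240 + h) = (-2240 + h)*(2208 + h² - 1327*h))
1/k(-2125) = 1/(-4945920 + (-2125)³ - 3567*(-2125)² + 2974688*(-2125)) = 1/(-4945920 - 9595703125 - 3567*4515625 - 6321212000) = 1/(-4945920 - 9595703125 - 16107234375 - 6321212000) = 1/(-32029095420) = -1/32029095420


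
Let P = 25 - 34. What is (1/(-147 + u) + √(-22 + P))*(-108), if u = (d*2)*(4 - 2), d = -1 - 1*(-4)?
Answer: ⅘ - 108*I*√31 ≈ 0.8 - 601.32*I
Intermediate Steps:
P = -9
d = 3 (d = -1 + 4 = 3)
u = 12 (u = (3*2)*(4 - 2) = 6*2 = 12)
(1/(-147 + u) + √(-22 + P))*(-108) = (1/(-147 + 12) + √(-22 - 9))*(-108) = (1/(-135) + √(-31))*(-108) = (-1/135 + I*√31)*(-108) = ⅘ - 108*I*√31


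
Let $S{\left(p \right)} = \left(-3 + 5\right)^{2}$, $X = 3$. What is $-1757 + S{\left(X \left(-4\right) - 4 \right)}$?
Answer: $-1753$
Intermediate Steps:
$S{\left(p \right)} = 4$ ($S{\left(p \right)} = 2^{2} = 4$)
$-1757 + S{\left(X \left(-4\right) - 4 \right)} = -1757 + 4 = -1753$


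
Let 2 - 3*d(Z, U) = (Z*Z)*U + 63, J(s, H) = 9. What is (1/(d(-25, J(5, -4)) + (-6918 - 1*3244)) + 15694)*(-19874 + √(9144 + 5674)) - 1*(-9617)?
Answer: -5640895664943/18086 + 567683365*√14818/36172 ≈ -3.0998e+8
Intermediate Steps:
d(Z, U) = -61/3 - U*Z²/3 (d(Z, U) = ⅔ - ((Z*Z)*U + 63)/3 = ⅔ - (Z²*U + 63)/3 = ⅔ - (U*Z² + 63)/3 = ⅔ - (63 + U*Z²)/3 = ⅔ + (-21 - U*Z²/3) = -61/3 - U*Z²/3)
(1/(d(-25, J(5, -4)) + (-6918 - 1*3244)) + 15694)*(-19874 + √(9144 + 5674)) - 1*(-9617) = (1/((-61/3 - ⅓*9*(-25)²) + (-6918 - 1*3244)) + 15694)*(-19874 + √(9144 + 5674)) - 1*(-9617) = (1/((-61/3 - ⅓*9*625) + (-6918 - 3244)) + 15694)*(-19874 + √14818) + 9617 = (1/((-61/3 - 1875) - 10162) + 15694)*(-19874 + √14818) + 9617 = (1/(-5686/3 - 10162) + 15694)*(-19874 + √14818) + 9617 = (1/(-36172/3) + 15694)*(-19874 + √14818) + 9617 = (-3/36172 + 15694)*(-19874 + √14818) + 9617 = 567683365*(-19874 + √14818)/36172 + 9617 = (-5641069598005/18086 + 567683365*√14818/36172) + 9617 = -5640895664943/18086 + 567683365*√14818/36172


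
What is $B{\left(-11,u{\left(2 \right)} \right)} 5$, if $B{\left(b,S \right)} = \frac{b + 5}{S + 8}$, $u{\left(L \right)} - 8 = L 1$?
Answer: $- \frac{5}{3} \approx -1.6667$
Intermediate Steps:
$u{\left(L \right)} = 8 + L$ ($u{\left(L \right)} = 8 + L 1 = 8 + L$)
$B{\left(b,S \right)} = \frac{5 + b}{8 + S}$
$B{\left(-11,u{\left(2 \right)} \right)} 5 = \frac{5 - 11}{8 + \left(8 + 2\right)} 5 = \frac{1}{8 + 10} \left(-6\right) 5 = \frac{1}{18} \left(-6\right) 5 = \left(- \frac{1}{3}\right) 5 = - \frac{5}{3}$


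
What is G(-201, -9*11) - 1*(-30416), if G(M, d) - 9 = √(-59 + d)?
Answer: 30425 + I*√158 ≈ 30425.0 + 12.57*I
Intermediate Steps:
G(M, d) = 9 + √(-59 + d)
G(-201, -9*11) - 1*(-30416) = (9 + √(-59 - 9*11)) - 1*(-30416) = (9 + √(-59 - 99)) + 30416 = (9 + √(-158)) + 30416 = (9 + I*√158) + 30416 = 30425 + I*√158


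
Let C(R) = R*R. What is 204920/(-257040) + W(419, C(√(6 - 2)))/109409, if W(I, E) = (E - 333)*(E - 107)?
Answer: -342744445/703062234 ≈ -0.48750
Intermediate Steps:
C(R) = R²
W(I, E) = (-333 + E)*(-107 + E)
204920/(-257040) + W(419, C(√(6 - 2)))/109409 = 204920/(-257040) + (35631 + ((√(6 - 2))²)² - 440*(√(6 - 2))²)/109409 = 204920*(-1/257040) + (35631 + ((√4)²)² - 440*(√4)²)*(1/109409) = -5123/6426 + (35631 + (2²)² - 440*2²)*(1/109409) = -5123/6426 + (35631 + 4² - 440*4)*(1/109409) = -5123/6426 + (35631 + 16 - 1760)*(1/109409) = -5123/6426 + 33887*(1/109409) = -5123/6426 + 33887/109409 = -342744445/703062234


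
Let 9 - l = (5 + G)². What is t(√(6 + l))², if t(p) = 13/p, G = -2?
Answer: 169/6 ≈ 28.167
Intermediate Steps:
l = 0 (l = 9 - (5 - 2)² = 9 - 1*3² = 9 - 1*9 = 9 - 9 = 0)
t(√(6 + l))² = (13/(√(6 + 0)))² = (13/(√6))² = (13*(√6/6))² = (13*√6/6)² = 169/6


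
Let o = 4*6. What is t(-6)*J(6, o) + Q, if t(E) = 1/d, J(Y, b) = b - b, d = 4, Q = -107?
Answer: -107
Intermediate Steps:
o = 24
J(Y, b) = 0
t(E) = ¼ (t(E) = 1/4 = ¼)
t(-6)*J(6, o) + Q = (¼)*0 - 107 = 0 - 107 = -107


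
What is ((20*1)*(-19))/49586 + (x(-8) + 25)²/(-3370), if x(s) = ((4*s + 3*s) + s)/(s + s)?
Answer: -21491213/83552410 ≈ -0.25722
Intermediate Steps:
x(s) = 4 (x(s) = (7*s + s)/((2*s)) = (8*s)*(1/(2*s)) = 4)
((20*1)*(-19))/49586 + (x(-8) + 25)²/(-3370) = ((20*1)*(-19))/49586 + (4 + 25)²/(-3370) = (20*(-19))*(1/49586) + 29²*(-1/3370) = -380*1/49586 + 841*(-1/3370) = -190/24793 - 841/3370 = -21491213/83552410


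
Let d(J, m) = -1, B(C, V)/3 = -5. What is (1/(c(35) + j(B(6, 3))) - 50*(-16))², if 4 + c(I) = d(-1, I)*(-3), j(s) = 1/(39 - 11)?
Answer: 465351184/729 ≈ 6.3834e+5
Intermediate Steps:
B(C, V) = -15 (B(C, V) = 3*(-5) = -15)
j(s) = 1/28
c(I) = -1 (c(I) = -4 - 1*(-3) = -4 + 3 = -1)
(1/(c(35) + j(B(6, 3))) - 50*(-16))² = (1/(-1 + 1/28) - 50*(-16))² = (1/(-27/28) + 800)² = (-28/27 + 800)² = (21572/27)² = 465351184/729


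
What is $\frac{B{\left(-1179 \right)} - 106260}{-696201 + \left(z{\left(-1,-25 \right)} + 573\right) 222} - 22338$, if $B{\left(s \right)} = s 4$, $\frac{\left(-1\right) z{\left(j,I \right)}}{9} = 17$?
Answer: $- \frac{4489610614}{200987} \approx -22338.0$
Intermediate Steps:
$z{\left(j,I \right)} = -153$ ($z{\left(j,I \right)} = \left(-9\right) 17 = -153$)
$B{\left(s \right)} = 4 s$
$\frac{B{\left(-1179 \right)} - 106260}{-696201 + \left(z{\left(-1,-25 \right)} + 573\right) 222} - 22338 = \frac{4 \left(-1179\right) - 106260}{-696201 + \left(-153 + 573\right) 222} - 22338 = \frac{-4716 - 106260}{-696201 + 420 \cdot 222} - 22338 = - \frac{110976}{-696201 + 93240} - 22338 = - \frac{110976}{-602961} - 22338 = \left(-110976\right) \left(- \frac{1}{602961}\right) - 22338 = \frac{36992}{200987} - 22338 = - \frac{4489610614}{200987}$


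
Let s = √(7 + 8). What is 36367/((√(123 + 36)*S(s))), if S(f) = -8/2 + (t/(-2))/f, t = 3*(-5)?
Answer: -581872*√159/7791 - 72734*√265/2597 ≈ -1397.7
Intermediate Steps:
t = -15
s = √15 ≈ 3.8730
S(f) = -4 + 15/(2*f) (S(f) = -8/2 + (-15/(-2))/f = -8*½ + (-15*(-½))/f = -4 + 15/(2*f))
36367/((√(123 + 36)*S(s))) = 36367/((√(123 + 36)*(-4 + 15/(2*(√15))))) = 36367/((√159*(-4 + 15*(√15/15)/2))) = 36367/((√159*(-4 + √15/2))) = 36367*(√159/(159*(-4 + √15/2))) = 36367*√159/(159*(-4 + √15/2))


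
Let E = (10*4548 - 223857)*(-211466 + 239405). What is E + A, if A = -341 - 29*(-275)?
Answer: -4983667369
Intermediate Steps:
A = 7634 (A = -341 + 7975 = 7634)
E = -4983675003 (E = (45480 - 223857)*27939 = -178377*27939 = -4983675003)
E + A = -4983675003 + 7634 = -4983667369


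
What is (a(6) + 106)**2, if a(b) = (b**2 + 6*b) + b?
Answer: 33856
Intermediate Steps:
a(b) = b**2 + 7*b
(a(6) + 106)**2 = (6*(7 + 6) + 106)**2 = (6*13 + 106)**2 = (78 + 106)**2 = 184**2 = 33856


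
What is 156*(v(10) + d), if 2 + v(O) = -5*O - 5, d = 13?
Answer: -6864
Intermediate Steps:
v(O) = -7 - 5*O (v(O) = -2 + (-5*O - 5) = -2 + (-5 - 5*O) = -7 - 5*O)
156*(v(10) + d) = 156*((-7 - 5*10) + 13) = 156*((-7 - 50) + 13) = 156*(-57 + 13) = 156*(-44) = -6864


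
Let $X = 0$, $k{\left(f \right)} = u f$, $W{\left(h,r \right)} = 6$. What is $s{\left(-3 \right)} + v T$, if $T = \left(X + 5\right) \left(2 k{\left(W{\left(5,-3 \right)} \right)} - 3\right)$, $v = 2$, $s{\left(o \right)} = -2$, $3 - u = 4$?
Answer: $-152$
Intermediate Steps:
$u = -1$ ($u = 3 - 4 = -1$)
$k{\left(f \right)} = - f$
$T = -75$ ($T = \left(0 + 5\right) \left(2 \left(\left(-1\right) 6\right) - 3\right) = 5 \left(2 \left(-6\right) - 3\right) = 5 \left(-12 - 3\right) = 5 \left(-15\right) = -75$)
$s{\left(-3 \right)} + v T = -2 + 2 \left(-75\right) = -2 - 150 = -152$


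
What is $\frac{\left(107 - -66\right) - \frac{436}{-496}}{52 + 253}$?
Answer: $\frac{21561}{37820} \approx 0.5701$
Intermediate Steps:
$\frac{\left(107 - -66\right) - \frac{436}{-496}}{52 + 253} = \frac{\left(107 + 66\right) - - \frac{109}{124}}{305} = \left(173 + \frac{109}{124}\right) \frac{1}{305} = \frac{21561}{124} \cdot \frac{1}{305} = \frac{21561}{37820}$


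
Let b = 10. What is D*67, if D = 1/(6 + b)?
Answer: 67/16 ≈ 4.1875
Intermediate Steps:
D = 1/16 (D = 1/(6 + 10) = 1/16 ≈ 0.062500)
D*67 = (1/16)*67 = 67/16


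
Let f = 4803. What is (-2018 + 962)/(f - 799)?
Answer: -24/91 ≈ -0.26374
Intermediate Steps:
(-2018 + 962)/(f - 799) = (-2018 + 962)/(4803 - 799) = -1056/4004 = -1056*1/4004 = -24/91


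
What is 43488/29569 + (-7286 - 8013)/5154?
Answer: -228238979/152398626 ≈ -1.4976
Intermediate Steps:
43488/29569 + (-7286 - 8013)/5154 = 43488*(1/29569) - 15299*1/5154 = 43488/29569 - 15299/5154 = -228238979/152398626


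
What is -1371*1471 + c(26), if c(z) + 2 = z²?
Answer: -2016067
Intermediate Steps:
c(z) = -2 + z²
-1371*1471 + c(26) = -1371*1471 + (-2 + 26²) = -2016741 + (-2 + 676) = -2016741 + 674 = -2016067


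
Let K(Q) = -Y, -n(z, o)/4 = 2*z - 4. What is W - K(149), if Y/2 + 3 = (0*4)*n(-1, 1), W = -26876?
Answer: -26882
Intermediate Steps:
n(z, o) = 16 - 8*z (n(z, o) = -4*(2*z - 4) = -4*(-4 + 2*z) = 16 - 8*z)
Y = -6 (Y = -6 + 2*((0*4)*(16 - 8*(-1))) = -6 + 2*(0*(16 + 8)) = -6 + 2*(0*24) = -6 + 2*0 = -6 + 0 = -6)
K(Q) = 6 (K(Q) = -1*(-6) = 6)
W - K(149) = -26876 - 1*6 = -26876 - 6 = -26882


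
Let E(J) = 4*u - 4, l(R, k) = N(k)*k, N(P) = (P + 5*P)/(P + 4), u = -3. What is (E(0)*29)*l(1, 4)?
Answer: -5568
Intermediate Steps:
N(P) = 6*P/(4 + P) (N(P) = (6*P)/(4 + P) = 6*P/(4 + P))
l(R, k) = 6*k²/(4 + k) (l(R, k) = (6*k/(4 + k))*k = 6*k²/(4 + k))
E(J) = -16 (E(J) = 4*(-3) - 4 = -12 - 4 = -16)
(E(0)*29)*l(1, 4) = (-16*29)*(6*4²/(4 + 4)) = -2784*16/8 = -464*12 = -5568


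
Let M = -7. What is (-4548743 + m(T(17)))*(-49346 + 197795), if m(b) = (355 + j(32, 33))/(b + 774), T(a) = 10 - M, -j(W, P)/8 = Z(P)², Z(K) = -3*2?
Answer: -76303966084722/113 ≈ -6.7526e+11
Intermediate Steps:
Z(K) = -6
j(W, P) = -288 (j(W, P) = -8*(-6)² = -8*36 = -288)
T(a) = 17 (T(a) = 10 - 1*(-7) = 10 + 7 = 17)
m(b) = 67/(774 + b) (m(b) = (355 - 288)/(b + 774) = 67/(774 + b))
(-4548743 + m(T(17)))*(-49346 + 197795) = (-4548743 + 67/(774 + 17))*(-49346 + 197795) = (-4548743 + 67/791)*148449 = -3598055646/791*148449 = -76303966084722/113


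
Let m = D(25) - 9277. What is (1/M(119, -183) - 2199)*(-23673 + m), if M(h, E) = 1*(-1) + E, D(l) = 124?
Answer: 6640978821/92 ≈ 7.2185e+7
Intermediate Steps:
M(h, E) = -1 + E
m = -9153 (m = 124 - 9277 = -9153)
(1/M(119, -183) - 2199)*(-23673 + m) = (1/(-1 - 183) - 2199)*(-23673 - 9153) = (1/(-184) - 2199)*(-32826) = (-1/184 - 2199)*(-32826) = -404617/184*(-32826) = 6640978821/92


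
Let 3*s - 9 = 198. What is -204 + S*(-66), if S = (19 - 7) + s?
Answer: -5550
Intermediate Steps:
s = 69 (s = 3 + (1/3)*198 = 3 + 66 = 69)
S = 81 (S = (19 - 7) + 69 = 12 + 69 = 81)
-204 + S*(-66) = -204 + 81*(-66) = -204 - 5346 = -5550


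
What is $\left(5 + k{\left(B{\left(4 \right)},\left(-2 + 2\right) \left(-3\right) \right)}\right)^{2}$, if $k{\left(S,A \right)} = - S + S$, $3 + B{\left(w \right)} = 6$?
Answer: $25$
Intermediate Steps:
$B{\left(w \right)} = 3$ ($B{\left(w \right)} = -3 + 6 = 3$)
$k{\left(S,A \right)} = 0$
$\left(5 + k{\left(B{\left(4 \right)},\left(-2 + 2\right) \left(-3\right) \right)}\right)^{2} = \left(5 + 0\right)^{2} = 5^{2} = 25$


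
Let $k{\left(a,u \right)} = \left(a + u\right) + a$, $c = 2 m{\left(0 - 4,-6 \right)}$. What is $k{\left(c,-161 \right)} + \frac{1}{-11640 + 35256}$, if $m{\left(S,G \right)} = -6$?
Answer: $- \frac{4368959}{23616} \approx -185.0$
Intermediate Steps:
$c = -12$ ($c = 2 \left(-6\right) = -12$)
$k{\left(a,u \right)} = u + 2 a$
$k{\left(c,-161 \right)} + \frac{1}{-11640 + 35256} = \left(-161 + 2 \left(-12\right)\right) + \frac{1}{-11640 + 35256} = \left(-161 - 24\right) + \frac{1}{23616} = -185 + \frac{1}{23616} = - \frac{4368959}{23616}$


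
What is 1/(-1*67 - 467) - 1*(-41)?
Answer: 21893/534 ≈ 40.998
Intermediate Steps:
1/(-1*67 - 467) - 1*(-41) = 1/(-67 - 467) + 41 = 1/(-534) + 41 = -1/534 + 41 = 21893/534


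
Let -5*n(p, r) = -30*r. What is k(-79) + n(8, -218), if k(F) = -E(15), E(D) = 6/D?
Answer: -6542/5 ≈ -1308.4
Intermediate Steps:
n(p, r) = 6*r (n(p, r) = -(-6)*r = 6*r)
k(F) = -⅖ (k(F) = -6/15 = -1*⅖ = -⅖)
k(-79) + n(8, -218) = -⅖ + 6*(-218) = -⅖ - 1308 = -6542/5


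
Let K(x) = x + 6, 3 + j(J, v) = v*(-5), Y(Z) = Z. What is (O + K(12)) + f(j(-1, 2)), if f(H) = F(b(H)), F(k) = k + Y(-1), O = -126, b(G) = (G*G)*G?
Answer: -2306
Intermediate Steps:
b(G) = G**3 (b(G) = G**2*G = G**3)
F(k) = -1 + k (F(k) = k - 1 = -1 + k)
j(J, v) = -3 - 5*v (j(J, v) = -3 + v*(-5) = -3 - 5*v)
f(H) = -1 + H**3
K(x) = 6 + x
(O + K(12)) + f(j(-1, 2)) = (-126 + (6 + 12)) + (-1 + (-3 - 5*2)**3) = (-126 + 18) + (-1 + (-3 - 10)**3) = -108 + (-1 + (-13)**3) = -108 + (-1 - 2197) = -108 - 2198 = -2306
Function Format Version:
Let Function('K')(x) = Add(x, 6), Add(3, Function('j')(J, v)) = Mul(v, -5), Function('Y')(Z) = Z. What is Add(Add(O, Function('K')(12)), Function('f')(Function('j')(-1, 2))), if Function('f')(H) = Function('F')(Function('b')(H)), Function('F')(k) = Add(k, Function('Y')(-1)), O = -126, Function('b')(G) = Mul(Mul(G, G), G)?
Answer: -2306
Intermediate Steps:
Function('b')(G) = Pow(G, 3) (Function('b')(G) = Mul(Pow(G, 2), G) = Pow(G, 3))
Function('F')(k) = Add(-1, k) (Function('F')(k) = Add(k, -1) = Add(-1, k))
Function('j')(J, v) = Add(-3, Mul(-5, v)) (Function('j')(J, v) = Add(-3, Mul(v, -5)) = Add(-3, Mul(-5, v)))
Function('f')(H) = Add(-1, Pow(H, 3))
Function('K')(x) = Add(6, x)
Add(Add(O, Function('K')(12)), Function('f')(Function('j')(-1, 2))) = Add(Add(-126, Add(6, 12)), Add(-1, Pow(Add(-3, Mul(-5, 2)), 3))) = Add(Add(-126, 18), Add(-1, Pow(Add(-3, -10), 3))) = Add(-108, Add(-1, Pow(-13, 3))) = Add(-108, Add(-1, -2197)) = Add(-108, -2198) = -2306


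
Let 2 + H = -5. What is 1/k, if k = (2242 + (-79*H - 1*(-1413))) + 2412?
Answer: 1/6620 ≈ 0.00015106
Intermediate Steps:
H = -7 (H = -2 - 5 = -7)
k = 6620 (k = (2242 + (-79*(-7) - 1*(-1413))) + 2412 = (2242 + (553 + 1413)) + 2412 = (2242 + 1966) + 2412 = 4208 + 2412 = 6620)
1/k = 1/6620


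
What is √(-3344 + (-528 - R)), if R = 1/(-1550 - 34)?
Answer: I*√67465717/132 ≈ 62.225*I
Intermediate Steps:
R = -1/1584 (R = 1/(-1584) = -1/1584 ≈ -0.00063131)
√(-3344 + (-528 - R)) = √(-3344 + (-528 - 1*(-1/1584))) = √(-3344 + (-528 + 1/1584)) = √(-3344 - 836351/1584) = √(-6133247/1584) = I*√67465717/132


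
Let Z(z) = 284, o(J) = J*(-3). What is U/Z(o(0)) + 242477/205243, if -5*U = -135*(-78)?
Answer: -181689145/29144506 ≈ -6.2341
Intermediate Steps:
o(J) = -3*J
U = -2106 (U = -(-27)*(-78) = -⅕*10530 = -2106)
U/Z(o(0)) + 242477/205243 = -2106/284 + 242477/205243 = -2106*1/284 + 242477*(1/205243) = -1053/142 + 242477/205243 = -181689145/29144506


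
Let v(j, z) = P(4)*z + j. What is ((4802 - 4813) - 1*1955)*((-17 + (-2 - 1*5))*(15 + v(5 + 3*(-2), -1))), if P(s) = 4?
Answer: 471840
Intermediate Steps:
v(j, z) = j + 4*z (v(j, z) = 4*z + j = j + 4*z)
((4802 - 4813) - 1*1955)*((-17 + (-2 - 1*5))*(15 + v(5 + 3*(-2), -1))) = ((4802 - 4813) - 1*1955)*((-17 + (-2 - 1*5))*(15 + ((5 + 3*(-2)) + 4*(-1)))) = (-11 - 1955)*((-17 + (-2 - 5))*(15 + ((5 - 6) - 4))) = -1966*(-17 - 7)*(15 + (-1 - 4)) = -(-47184)*(15 - 5) = -(-47184)*10 = -1966*(-240) = 471840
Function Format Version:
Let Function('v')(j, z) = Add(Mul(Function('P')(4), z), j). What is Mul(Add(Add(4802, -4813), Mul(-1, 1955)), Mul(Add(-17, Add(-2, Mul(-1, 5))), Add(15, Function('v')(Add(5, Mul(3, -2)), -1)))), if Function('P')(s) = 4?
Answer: 471840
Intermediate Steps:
Function('v')(j, z) = Add(j, Mul(4, z)) (Function('v')(j, z) = Add(Mul(4, z), j) = Add(j, Mul(4, z)))
Mul(Add(Add(4802, -4813), Mul(-1, 1955)), Mul(Add(-17, Add(-2, Mul(-1, 5))), Add(15, Function('v')(Add(5, Mul(3, -2)), -1)))) = Mul(Add(Add(4802, -4813), Mul(-1, 1955)), Mul(Add(-17, Add(-2, Mul(-1, 5))), Add(15, Add(Add(5, Mul(3, -2)), Mul(4, -1))))) = Mul(Add(-11, -1955), Mul(Add(-17, Add(-2, -5)), Add(15, Add(Add(5, -6), -4)))) = Mul(-1966, Mul(Add(-17, -7), Add(15, Add(-1, -4)))) = Mul(-1966, Mul(-24, Add(15, -5))) = Mul(-1966, Mul(-24, 10)) = Mul(-1966, -240) = 471840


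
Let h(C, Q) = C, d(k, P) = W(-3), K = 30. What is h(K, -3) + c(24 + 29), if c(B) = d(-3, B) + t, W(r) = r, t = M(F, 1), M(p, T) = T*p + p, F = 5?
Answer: 37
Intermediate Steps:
M(p, T) = p + T*p
t = 10 (t = 5*(1 + 1) = 5*2 = 10)
d(k, P) = -3
c(B) = 7 (c(B) = -3 + 10 = 7)
h(K, -3) + c(24 + 29) = 30 + 7 = 37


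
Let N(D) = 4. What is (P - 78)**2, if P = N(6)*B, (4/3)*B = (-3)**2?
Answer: 2601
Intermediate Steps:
B = 27/4 (B = (3/4)*(-3)**2 = (3/4)*9 = 27/4 ≈ 6.7500)
P = 27 (P = 4*(27/4) = 27)
(P - 78)**2 = (27 - 78)**2 = (-51)**2 = 2601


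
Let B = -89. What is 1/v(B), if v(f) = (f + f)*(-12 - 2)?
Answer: 1/2492 ≈ 0.00040128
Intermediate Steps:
v(f) = -28*f (v(f) = (2*f)*(-14) = -28*f)
1/v(B) = 1/(-28*(-89)) = 1/2492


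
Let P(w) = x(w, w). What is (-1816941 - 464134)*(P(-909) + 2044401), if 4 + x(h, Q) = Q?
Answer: -4661349389600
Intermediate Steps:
x(h, Q) = -4 + Q
P(w) = -4 + w
(-1816941 - 464134)*(P(-909) + 2044401) = (-1816941 - 464134)*((-4 - 909) + 2044401) = -2281075*(-913 + 2044401) = -2281075*2043488 = -4661349389600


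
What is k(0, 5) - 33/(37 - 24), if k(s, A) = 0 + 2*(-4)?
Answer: -137/13 ≈ -10.538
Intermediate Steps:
k(s, A) = -8 (k(s, A) = 0 - 8 = -8)
k(0, 5) - 33/(37 - 24) = -8 - 33/(37 - 24) = -8 - 33/13 = -137/13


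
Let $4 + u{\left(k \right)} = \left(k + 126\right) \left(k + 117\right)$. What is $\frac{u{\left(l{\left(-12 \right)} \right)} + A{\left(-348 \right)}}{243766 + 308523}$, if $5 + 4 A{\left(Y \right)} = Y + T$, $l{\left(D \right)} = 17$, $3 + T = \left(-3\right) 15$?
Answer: $\frac{76231}{2209156} \approx 0.034507$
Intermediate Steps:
$T = -48$ ($T = -3 - 45 = -48$)
$A{\left(Y \right)} = - \frac{53}{4} + \frac{Y}{4}$ ($A{\left(Y \right)} = - \frac{5}{4} + \frac{Y - 48}{4} = - \frac{5}{4} + \frac{-48 + Y}{4} = - \frac{5}{4} + \left(-12 + \frac{Y}{4}\right) = - \frac{53}{4} + \frac{Y}{4}$)
$u{\left(k \right)} = -4 + \left(117 + k\right) \left(126 + k\right)$ ($u{\left(k \right)} = -4 + \left(k + 126\right) \left(k + 117\right) = -4 + \left(126 + k\right) \left(117 + k\right) = -4 + \left(117 + k\right) \left(126 + k\right)$)
$\frac{u{\left(l{\left(-12 \right)} \right)} + A{\left(-348 \right)}}{243766 + 308523} = \frac{\left(14738 + 17^{2} + 243 \cdot 17\right) + \left(- \frac{53}{4} + \frac{1}{4} \left(-348\right)\right)}{243766 + 308523} = \frac{\left(14738 + 289 + 4131\right) - \frac{401}{4}}{552289} = \left(19158 - \frac{401}{4}\right) \frac{1}{552289} = \frac{76231}{4} \cdot \frac{1}{552289} = \frac{76231}{2209156}$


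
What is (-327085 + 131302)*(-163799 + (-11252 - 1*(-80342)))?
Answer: 18542412147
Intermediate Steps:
(-327085 + 131302)*(-163799 + (-11252 - 1*(-80342))) = -195783*(-163799 + (-11252 + 80342)) = -195783*(-163799 + 69090) = -195783*(-94709) = 18542412147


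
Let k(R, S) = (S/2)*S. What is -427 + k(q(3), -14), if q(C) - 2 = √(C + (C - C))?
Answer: -329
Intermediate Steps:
q(C) = 2 + √C (q(C) = 2 + √(C + (C - C)) = 2 + √(C + 0) = 2 + √C)
k(R, S) = S²/2 (k(R, S) = (S*(½))*S = (S/2)*S = S²/2)
-427 + k(q(3), -14) = -427 + (½)*(-14)² = -427 + (½)*196 = -427 + 98 = -329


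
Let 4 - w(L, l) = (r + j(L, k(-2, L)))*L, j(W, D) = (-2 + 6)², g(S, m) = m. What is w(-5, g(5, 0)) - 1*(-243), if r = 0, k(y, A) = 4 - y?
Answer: 327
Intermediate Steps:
j(W, D) = 16 (j(W, D) = 4² = 16)
w(L, l) = 4 - 16*L (w(L, l) = 4 - (0 + 16)*L = 4 - 16*L)
w(-5, g(5, 0)) - 1*(-243) = (4 - 16*(-5)) - 1*(-243) = (4 + 80) + 243 = 84 + 243 = 327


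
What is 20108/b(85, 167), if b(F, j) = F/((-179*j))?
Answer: -601088444/85 ≈ -7.0716e+6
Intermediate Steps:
b(F, j) = -F/(179*j) (b(F, j) = F*(-1/(179*j)) = -F/(179*j))
20108/b(85, 167) = 20108/((-1/179*85/167)) = 20108/((-1/179*85*1/167)) = 20108/(-85/29893) = 20108*(-29893/85) = -601088444/85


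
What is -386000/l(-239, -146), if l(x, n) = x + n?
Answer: 77200/77 ≈ 1002.6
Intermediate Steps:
l(x, n) = n + x
-386000/l(-239, -146) = -386000/(-146 - 239) = -386000/(-385) = -386000*(-1/385) = 77200/77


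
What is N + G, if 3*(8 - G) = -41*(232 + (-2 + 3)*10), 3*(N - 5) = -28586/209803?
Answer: 2089819097/629409 ≈ 3320.3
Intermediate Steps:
N = 3118459/629409 (N = 5 + (-28586/209803)/3 = 5 + (-28586*1/209803)/3 = 5 + (⅓)*(-28586/209803) = 5 - 28586/629409 = 3118459/629409 ≈ 4.9546)
G = 9946/3 (G = 8 - (-41)*(232 + (-2 + 3)*10)/3 = 8 - (-41)*(232 + 1*10)/3 = 8 - (-41)*(232 + 10)/3 = 8 - (-41)*242/3 = 8 - ⅓*(-9922) = 8 + 9922/3 = 9946/3 ≈ 3315.3)
N + G = 3118459/629409 + 9946/3 = 2089819097/629409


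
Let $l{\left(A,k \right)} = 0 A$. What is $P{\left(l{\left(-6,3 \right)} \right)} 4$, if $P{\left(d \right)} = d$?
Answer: $0$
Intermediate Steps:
$l{\left(A,k \right)} = 0$
$P{\left(l{\left(-6,3 \right)} \right)} 4 = 0 \cdot 4 = 0$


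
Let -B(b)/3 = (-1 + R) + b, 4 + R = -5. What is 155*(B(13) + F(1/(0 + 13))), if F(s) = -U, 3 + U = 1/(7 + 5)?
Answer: -11315/12 ≈ -942.92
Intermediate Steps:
R = -9 (R = -4 - 5 = -9)
U = -35/12 (U = -3 + 1/(7 + 5) = -3 + 1/12 = -35/12 ≈ -2.9167)
F(s) = 35/12 (F(s) = -1*(-35/12) = 35/12)
B(b) = 30 - 3*b (B(b) = -3*((-1 - 9) + b) = -3*(-10 + b) = 30 - 3*b)
155*(B(13) + F(1/(0 + 13))) = 155*((30 - 3*13) + 35/12) = 155*((30 - 39) + 35/12) = 155*(-9 + 35/12) = 155*(-73/12) = -11315/12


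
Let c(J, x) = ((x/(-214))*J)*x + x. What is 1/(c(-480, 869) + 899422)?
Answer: 107/277569777 ≈ 3.8549e-7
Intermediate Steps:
c(J, x) = x - J*x²/214 (c(J, x) = ((x*(-1/214))*J)*x + x = ((-x/214)*J)*x + x = (-J*x/214)*x + x = -J*x²/214 + x = x - J*x²/214)
1/(c(-480, 869) + 899422) = 1/((1/214)*869*(214 - 1*(-480)*869) + 899422) = 1/((1/214)*869*(214 + 417120) + 899422) = 1/((1/214)*869*417334 + 899422) = 1/(181331623/107 + 899422) = 1/(277569777/107) = 107/277569777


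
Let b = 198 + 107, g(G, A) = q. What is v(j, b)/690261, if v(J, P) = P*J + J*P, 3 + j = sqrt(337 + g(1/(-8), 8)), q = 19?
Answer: -610/230087 + 1220*sqrt(89)/690261 ≈ 0.014023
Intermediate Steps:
g(G, A) = 19
b = 305
j = -3 + 2*sqrt(89) (j = -3 + sqrt(337 + 19) = -3 + sqrt(356) = -3 + 2*sqrt(89) ≈ 15.868)
v(J, P) = 2*J*P (v(J, P) = J*P + J*P = 2*J*P)
v(j, b)/690261 = (2*(-3 + 2*sqrt(89))*305)/690261 = (-1830 + 1220*sqrt(89))*(1/690261) = -610/230087 + 1220*sqrt(89)/690261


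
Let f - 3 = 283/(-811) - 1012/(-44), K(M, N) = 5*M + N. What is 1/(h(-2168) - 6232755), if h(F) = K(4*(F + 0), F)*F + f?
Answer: 811/74994771442 ≈ 1.0814e-8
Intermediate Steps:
K(M, N) = N + 5*M
f = 20803/811 (f = 3 + (283/(-811) - 1012/(-44)) = 3 + (283*(-1/811) - 1012*(-1/44)) = 3 + (-283/811 + 23) = 3 + 18370/811 = 20803/811 ≈ 25.651)
h(F) = 20803/811 + 21*F² (h(F) = (F + 5*(4*(F + 0)))*F + 20803/811 = (F + 5*(4*F))*F + 20803/811 = (F + 20*F)*F + 20803/811 = (21*F)*F + 20803/811 = 21*F² + 20803/811 = 20803/811 + 21*F²)
1/(h(-2168) - 6232755) = 1/((20803/811 + 21*(-2168)²) - 6232755) = 1/((20803/811 + 21*4700224) - 6232755) = 1/((20803/811 + 98704704) - 6232755) = 1/(80049535747/811 - 6232755) = 1/(74994771442/811) = 811/74994771442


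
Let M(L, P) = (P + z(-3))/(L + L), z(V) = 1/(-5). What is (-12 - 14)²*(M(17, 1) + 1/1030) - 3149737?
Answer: -27575802433/8755 ≈ -3.1497e+6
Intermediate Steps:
z(V) = -⅕
M(L, P) = (-⅕ + P)/(2*L) (M(L, P) = (P - ⅕)/(L + L) = (-⅕ + P)/((2*L)) = (-⅕ + P)*(1/(2*L)) = (-⅕ + P)/(2*L))
(-12 - 14)²*(M(17, 1) + 1/1030) - 3149737 = (-12 - 14)²*((⅒)*(-1 + 5*1)/17 + 1/1030) - 3149737 = (-26)²*((⅒)*(1/17)*(-1 + 5) + 1/1030) - 3149737 = 676*((⅒)*(1/17)*4 + 1/1030) - 3149737 = 676*(2/85 + 1/1030) - 3149737 = 676*(429/17510) - 3149737 = 145002/8755 - 3149737 = -27575802433/8755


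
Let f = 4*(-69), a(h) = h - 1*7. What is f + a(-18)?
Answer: -301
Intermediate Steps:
a(h) = -7 + h (a(h) = h - 7 = -7 + h)
f = -276
f + a(-18) = -276 + (-7 - 18) = -276 - 25 = -301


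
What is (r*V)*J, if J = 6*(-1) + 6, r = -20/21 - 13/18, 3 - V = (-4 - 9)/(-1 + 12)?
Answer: 0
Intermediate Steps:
V = 46/11 (V = 3 - (-4 - 9)/(-1 + 12) = 3 - (-13)/11 = 3 - 1*(-13/11) = 3 + 13/11 = 46/11 ≈ 4.1818)
r = -211/126 (r = -20*1/21 - 13*1/18 = -20/21 - 13/18 = -211/126 ≈ -1.6746)
J = 0 (J = -6 + 6 = 0)
(r*V)*J = -211/126*46/11*0 = -4853/693*0 = 0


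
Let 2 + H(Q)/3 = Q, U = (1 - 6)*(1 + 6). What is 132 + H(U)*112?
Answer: -12300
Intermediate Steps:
U = -35 (U = -5*7 = -35)
H(Q) = -6 + 3*Q
132 + H(U)*112 = 132 + (-6 + 3*(-35))*112 = 132 + (-6 - 105)*112 = 132 - 111*112 = 132 - 12432 = -12300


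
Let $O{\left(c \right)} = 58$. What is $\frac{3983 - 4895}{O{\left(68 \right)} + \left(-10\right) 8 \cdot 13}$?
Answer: $\frac{456}{491} \approx 0.92872$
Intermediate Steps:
$\frac{3983 - 4895}{O{\left(68 \right)} + \left(-10\right) 8 \cdot 13} = \frac{3983 - 4895}{58 + \left(-10\right) 8 \cdot 13} = - \frac{912}{58 - 1040} = - \frac{912}{-982} = \left(-912\right) \left(- \frac{1}{982}\right) = \frac{456}{491}$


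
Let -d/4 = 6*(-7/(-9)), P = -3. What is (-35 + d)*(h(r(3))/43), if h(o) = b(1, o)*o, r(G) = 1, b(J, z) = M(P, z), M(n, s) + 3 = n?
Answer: 322/43 ≈ 7.4884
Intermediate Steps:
M(n, s) = -3 + n
b(J, z) = -6 (b(J, z) = -3 - 3 = -6)
d = -56/3 (d = -24*(-7/(-9)) = -24*(-7*(-⅑)) = -24*7/9 = -4*14/3 = -56/3 ≈ -18.667)
h(o) = -6*o
(-35 + d)*(h(r(3))/43) = (-35 - 56/3)*(-6*1/43) = -(-322)/43 = -161/3*(-6/43) = 322/43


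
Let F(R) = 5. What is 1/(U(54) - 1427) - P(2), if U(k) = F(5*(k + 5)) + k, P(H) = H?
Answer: -2737/1368 ≈ -2.0007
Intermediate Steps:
U(k) = 5 + k
1/(U(54) - 1427) - P(2) = 1/((5 + 54) - 1427) - 1*2 = 1/(59 - 1427) - 2 = 1/(-1368) - 2 = -1/1368 - 2 = -2737/1368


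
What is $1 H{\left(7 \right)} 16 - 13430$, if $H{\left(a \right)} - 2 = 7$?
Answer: $-13286$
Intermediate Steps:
$H{\left(a \right)} = 9$ ($H{\left(a \right)} = 2 + 7 = 9$)
$1 H{\left(7 \right)} 16 - 13430 = 1 \cdot 9 \cdot 16 - 13430 = 9 \cdot 16 - 13430 = 144 - 13430 = -13286$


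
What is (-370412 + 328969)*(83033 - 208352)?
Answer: 5193595317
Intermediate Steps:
(-370412 + 328969)*(83033 - 208352) = -41443*(-125319) = 5193595317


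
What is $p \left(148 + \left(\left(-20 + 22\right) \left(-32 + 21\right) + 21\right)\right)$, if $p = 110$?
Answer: $16170$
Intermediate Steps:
$p \left(148 + \left(\left(-20 + 22\right) \left(-32 + 21\right) + 21\right)\right) = 110 \left(148 + \left(\left(-20 + 22\right) \left(-32 + 21\right) + 21\right)\right) = 110 \left(148 + \left(2 \left(-11\right) + 21\right)\right) = 110 \left(148 + \left(-22 + 21\right)\right) = 110 \left(148 - 1\right) = 110 \cdot 147 = 16170$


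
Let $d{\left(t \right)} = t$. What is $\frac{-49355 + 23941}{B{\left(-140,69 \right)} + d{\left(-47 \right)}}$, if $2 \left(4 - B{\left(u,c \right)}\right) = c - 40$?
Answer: $\frac{50828}{115} \approx 441.98$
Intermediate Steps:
$B{\left(u,c \right)} = 24 - \frac{c}{2}$ ($B{\left(u,c \right)} = 4 - \frac{c - 40}{2} = 4 - \frac{-40 + c}{2} = 4 - \left(-20 + \frac{c}{2}\right) = 24 - \frac{c}{2}$)
$\frac{-49355 + 23941}{B{\left(-140,69 \right)} + d{\left(-47 \right)}} = \frac{-49355 + 23941}{\left(24 - \frac{69}{2}\right) - 47} = - \frac{25414}{\left(24 - \frac{69}{2}\right) - 47} = - \frac{25414}{- \frac{21}{2} - 47} = - \frac{25414}{- \frac{115}{2}} = \left(-25414\right) \left(- \frac{2}{115}\right) = \frac{50828}{115}$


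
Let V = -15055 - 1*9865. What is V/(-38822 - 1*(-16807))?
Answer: 712/629 ≈ 1.1320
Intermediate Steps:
V = -24920 (V = -15055 - 9865 = -24920)
V/(-38822 - 1*(-16807)) = -24920/(-38822 - 1*(-16807)) = -24920/(-38822 + 16807) = -24920/(-22015) = -24920*(-1/22015) = 712/629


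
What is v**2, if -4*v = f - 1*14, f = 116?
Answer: 2601/4 ≈ 650.25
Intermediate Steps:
v = -51/2 (v = -(116 - 1*14)/4 = -(116 - 14)/4 = -1/4*102 = -51/2 ≈ -25.500)
v**2 = (-51/2)**2 = 2601/4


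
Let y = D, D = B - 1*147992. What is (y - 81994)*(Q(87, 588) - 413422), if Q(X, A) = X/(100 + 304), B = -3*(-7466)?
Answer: 8667961544697/101 ≈ 8.5821e+10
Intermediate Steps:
B = 22398
Q(X, A) = X/404
D = -125594 (D = 22398 - 1*147992 = 22398 - 147992 = -125594)
y = -125594
(y - 81994)*(Q(87, 588) - 413422) = (-125594 - 81994)*((1/404)*87 - 413422) = -207588*(87/404 - 413422) = -207588*(-167022401/404) = 8667961544697/101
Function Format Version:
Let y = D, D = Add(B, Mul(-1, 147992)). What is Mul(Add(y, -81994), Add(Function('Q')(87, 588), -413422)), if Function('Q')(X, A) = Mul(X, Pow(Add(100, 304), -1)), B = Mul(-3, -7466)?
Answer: Rational(8667961544697, 101) ≈ 8.5821e+10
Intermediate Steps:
B = 22398
Function('Q')(X, A) = Mul(Rational(1, 404), X) (Function('Q')(X, A) = Mul(X, Pow(404, -1)) = Mul(X, Rational(1, 404)) = Mul(Rational(1, 404), X))
D = -125594 (D = Add(22398, Mul(-1, 147992)) = Add(22398, -147992) = -125594)
y = -125594
Mul(Add(y, -81994), Add(Function('Q')(87, 588), -413422)) = Mul(Add(-125594, -81994), Add(Mul(Rational(1, 404), 87), -413422)) = Mul(-207588, Add(Rational(87, 404), -413422)) = Mul(-207588, Rational(-167022401, 404)) = Rational(8667961544697, 101)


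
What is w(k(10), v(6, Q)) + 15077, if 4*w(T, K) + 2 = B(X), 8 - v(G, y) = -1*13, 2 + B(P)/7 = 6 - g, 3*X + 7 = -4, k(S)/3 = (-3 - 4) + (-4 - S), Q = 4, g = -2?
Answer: 15087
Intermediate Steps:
k(S) = -33 - 3*S (k(S) = 3*((-3 - 4) + (-4 - S)) = 3*(-7 + (-4 - S)) = 3*(-11 - S) = -33 - 3*S)
X = -11/3 (X = -7/3 + (1/3)*(-4) = -7/3 - 4/3 = -11/3 ≈ -3.6667)
B(P) = 42 (B(P) = -14 + 7*(6 - 1*(-2)) = -14 + 7*(6 + 2) = -14 + 7*8 = -14 + 56 = 42)
v(G, y) = 21 (v(G, y) = 8 - (-1)*13 = 8 - 1*(-13) = 8 + 13 = 21)
w(T, K) = 10 (w(T, K) = -1/2 + (1/4)*42 = -1/2 + 21/2 = 10)
w(k(10), v(6, Q)) + 15077 = 10 + 15077 = 15087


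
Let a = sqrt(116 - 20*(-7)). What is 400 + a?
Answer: 416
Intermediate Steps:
a = 16 (a = sqrt(116 - 4*(-35)) = sqrt(116 + 140) = sqrt(256) = 16)
400 + a = 400 + 16 = 416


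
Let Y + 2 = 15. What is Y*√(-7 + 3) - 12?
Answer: -12 + 26*I ≈ -12.0 + 26.0*I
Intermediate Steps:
Y = 13 (Y = -2 + 15 = 13)
Y*√(-7 + 3) - 12 = 13*√(-7 + 3) - 12 = 13*√(-4) - 12 = 13*(2*I) - 12 = 26*I - 12 = -12 + 26*I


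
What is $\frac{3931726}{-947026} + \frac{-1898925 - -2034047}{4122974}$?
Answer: $- \frac{4020610006488}{976140893831} \approx -4.1189$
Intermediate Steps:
$\frac{3931726}{-947026} + \frac{-1898925 - -2034047}{4122974} = 3931726 \left(- \frac{1}{947026}\right) + \left(-1898925 + 2034047\right) \frac{1}{4122974} = - \frac{1965863}{473513} + 135122 \cdot \frac{1}{4122974} = - \frac{1965863}{473513} + \frac{67561}{2061487} = - \frac{4020610006488}{976140893831}$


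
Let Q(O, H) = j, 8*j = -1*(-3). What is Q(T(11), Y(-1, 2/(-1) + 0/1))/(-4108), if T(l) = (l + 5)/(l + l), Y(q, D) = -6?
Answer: -3/32864 ≈ -9.1285e-5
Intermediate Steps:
T(l) = (5 + l)/(2*l) (T(l) = (5 + l)/((2*l)) = (5 + l)*(1/(2*l)) = (5 + l)/(2*l))
j = 3/8 (j = (-1*(-3))/8 = (1/8)*3 = 3/8 ≈ 0.37500)
Q(O, H) = 3/8
Q(T(11), Y(-1, 2/(-1) + 0/1))/(-4108) = (3/8)/(-4108) = (3/8)*(-1/4108) = -3/32864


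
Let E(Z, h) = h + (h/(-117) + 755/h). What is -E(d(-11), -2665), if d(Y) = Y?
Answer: 12676099/4797 ≈ 2642.5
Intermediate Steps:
E(Z, h) = 755/h + 116*h/117 (E(Z, h) = h + (h*(-1/117) + 755/h) = h + (-h/117 + 755/h) = h + (755/h - h/117) = 755/h + 116*h/117)
-E(d(-11), -2665) = -(755/(-2665) + (116/117)*(-2665)) = -(755*(-1/2665) - 23780/9) = -(-151/533 - 23780/9) = -1*(-12676099/4797) = 12676099/4797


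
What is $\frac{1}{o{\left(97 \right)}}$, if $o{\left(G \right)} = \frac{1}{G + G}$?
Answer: $194$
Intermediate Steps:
$o{\left(G \right)} = \frac{1}{2 G}$
$\frac{1}{o{\left(97 \right)}} = \frac{1}{\frac{1}{2} \cdot \frac{1}{97}} = \frac{1}{\frac{1}{194}} = 194$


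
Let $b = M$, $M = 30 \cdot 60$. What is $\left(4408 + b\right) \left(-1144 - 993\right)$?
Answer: $-13266496$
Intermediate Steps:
$M = 1800$
$b = 1800$
$\left(4408 + b\right) \left(-1144 - 993\right) = \left(4408 + 1800\right) \left(-1144 - 993\right) = 6208 \left(-2137\right) = -13266496$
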